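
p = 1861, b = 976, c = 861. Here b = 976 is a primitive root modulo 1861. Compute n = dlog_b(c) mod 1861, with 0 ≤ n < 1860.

1857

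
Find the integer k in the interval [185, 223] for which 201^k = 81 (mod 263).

Compute 201^185 mod 263 = 260, then multiply by 201 repeatedly:
  201^185=260  201^186=186  201^187=40  201^188=150  201^189=168
  201^190=104  201^191=127  201^192=16  201^193=60  201^194=225
  201^195=252  201^196=156  201^197=59  201^198=24  201^199=90
  201^200=206  201^201=115  201^202=234  201^203=220  201^204=36
  201^205=135  201^206=46  201^207=41  201^208=88  201^209=67
  201^210=54  201^211=71  201^212=69  201^213=193  201^214=132
  201^215=232  201^216=81
Found 81 at exponent 216.

216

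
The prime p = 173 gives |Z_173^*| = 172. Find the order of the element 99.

The order of 99 must divide p − 1 = 172 = 2^2 · 43.
Divisors: 1, 2, 4, 43, 86, 172.
Check each in increasing order: 99^1 ≡ 99;  99^2 ≡ 113;  99^4 ≡ 140;  99^43 ≡ 80;  99^86 ≡ 172;  99^172 ≡ 1.
Smallest exponent giving 1 is 172.

172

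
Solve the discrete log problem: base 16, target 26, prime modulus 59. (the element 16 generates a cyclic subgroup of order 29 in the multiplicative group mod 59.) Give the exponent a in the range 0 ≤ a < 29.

26

Successive powers of 16 modulo 59:
  16^0=1  16^1=16  16^2=20  16^3=25  16^4=46  16^5=28
  16^6=35  16^7=29  16^8=51  16^9=49  16^10=17  16^11=36
  16^12=45  16^13=12  16^14=15  16^15=4  16^16=5  16^17=21
  16^18=41  16^19=7  16^20=53  16^21=22  16^22=57  16^23=27
  16^24=19  16^25=9  16^26=26
So 16^26 ≡ 26 (mod 59), giving a = 26.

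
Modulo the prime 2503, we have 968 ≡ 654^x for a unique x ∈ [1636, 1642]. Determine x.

1636

Compute 654^1636 mod 2503 = 968, then multiply by 654 repeatedly:
  654^1636=968
Found 968 at exponent 1636.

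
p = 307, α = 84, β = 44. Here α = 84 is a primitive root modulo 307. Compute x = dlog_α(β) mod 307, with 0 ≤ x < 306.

74

Baby-step giant-step with m = ceil(sqrt(306)) = 18.
Baby table (84^j mod 307 for j=0..17):
  0:1  1:84  2:302  3:194  4:25  5:258  6:182  7:245
  8:11  9:3  10:252  11:292  12:275  13:75  14:160  15:239
  16:121  17:33
Giant step factor: 84^(-18) ≡ 273 (mod 307).
Scan 44·273^i mod 307 for i = 0, 1, …:
  i=0: 44   i=1: 39   i=2: 209   i=3: 262
  i=4: 302
Match at i=4, j=2: x = 4·18 + 2 = 74.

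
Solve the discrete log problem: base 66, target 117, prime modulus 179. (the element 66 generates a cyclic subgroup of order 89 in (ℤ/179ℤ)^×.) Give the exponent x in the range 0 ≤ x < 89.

Baby-step giant-step with m = ceil(sqrt(89)) = 10.
Baby table (66^j mod 179 for j=0..9):
  0:1  1:66  2:60  3:22  4:20  5:67  6:126  7:82
  8:42  9:87
Giant step factor: 66^(-10) ≡ 64 (mod 179).
Scan 117·64^i mod 179 for i = 0, 1, …:
  i=0: 117   i=1: 149   i=2: 49   i=3: 93
  i=4: 45   i=5: 16   i=6: 129   i=7: 22
Match at i=7, j=3: x = 7·10 + 3 = 73.

73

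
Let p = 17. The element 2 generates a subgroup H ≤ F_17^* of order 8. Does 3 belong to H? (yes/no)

no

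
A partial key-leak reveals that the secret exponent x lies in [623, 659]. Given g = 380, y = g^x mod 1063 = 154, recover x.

642

Compute 380^623 mod 1063 = 102, then multiply by 380 repeatedly:
  380^623=102  380^624=492  380^625=935  380^626=258  380^627=244
  380^628=239  380^629=465  380^630=242  380^631=542  380^632=801
  380^633=362  380^634=433  380^635=838  380^636=603  380^637=595
  380^638=744  380^639=1025  380^640=442  380^641=6  380^642=154
Found 154 at exponent 642.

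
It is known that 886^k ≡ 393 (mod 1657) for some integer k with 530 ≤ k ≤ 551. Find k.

533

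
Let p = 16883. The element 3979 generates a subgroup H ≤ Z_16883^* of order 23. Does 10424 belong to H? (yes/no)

yes

⟨3979⟩ has order 23; its elements mod 16883 are {1, 530, 766, 788, 2703, 2706, 3979, 5070, 5890, 8974, 10424, 10772, 12097, 12448, 12703, 12734, 12753, 13070, 13156, 14418, 15228, 15378, 16008}.
10424 is in this set.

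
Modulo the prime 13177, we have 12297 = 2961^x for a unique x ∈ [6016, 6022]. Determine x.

6022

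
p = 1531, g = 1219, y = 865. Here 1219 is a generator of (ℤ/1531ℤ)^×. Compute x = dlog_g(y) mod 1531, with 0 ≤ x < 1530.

363

Baby-step giant-step with m = ceil(sqrt(1530)) = 40.
Baby table (1219^j mod 1531 for j=0..39):
  0:1  1:1219  2:891  3:650  4:823  5:432  6:1475  7:631
  8:627  9:344  10:1373  11:304  12:74  13:1408  14:101  15:639
  16:1193  17:1348  18:449  19:764  20:468  21:960  22:556  23:1062
  24:883  25:84  26:1350  27:1356  28:1015  29:237  30:1075  31:1420
  32:950  33:614  34:1338  35:507  36:1040  37:92  38:385  39:829
Giant step factor: 1219^(-40) ≡ 1245 (mod 1531).
Scan 865·1245^i mod 1531 for i = 0, 1, …:
  i=0: 865   i=1: 632   i=2: 1437   i=3: 857
  i=4: 1389   i=5: 806   i=6: 665   i=7: 1185
  i=8: 972   i=9: 650
Match at i=9, j=3: x = 9·40 + 3 = 363.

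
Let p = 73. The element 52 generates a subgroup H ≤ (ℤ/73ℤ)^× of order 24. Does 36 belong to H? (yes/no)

⟨52⟩ has order 24; its elements mod 73 are {1, 3, 7, 8, 9, 10, 17, 21, 22, 24, 27, 30, 43, 46, 49, 51, 52, 56, 63, 64, 65, 66, 70, 72}.
36 is not in this set.

no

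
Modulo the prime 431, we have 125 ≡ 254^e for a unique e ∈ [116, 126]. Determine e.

Compute 254^116 mod 431 = 366, then multiply by 254 repeatedly:
  254^116=366  254^117=299  254^118=90  254^119=17  254^120=8
  254^121=308  254^122=221  254^123=104  254^124=125
Found 125 at exponent 124.

124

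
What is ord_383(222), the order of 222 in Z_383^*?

382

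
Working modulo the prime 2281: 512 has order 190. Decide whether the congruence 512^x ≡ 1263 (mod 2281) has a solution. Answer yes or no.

no

1263 ∈ ⟨512⟩ iff 1263^190 ≡ 1 (mod 2281), since |⟨512⟩| = 190.
1263^190 mod 2281 = 663.
Since 663 ≠ 1, 1263 does not lie in the subgroup.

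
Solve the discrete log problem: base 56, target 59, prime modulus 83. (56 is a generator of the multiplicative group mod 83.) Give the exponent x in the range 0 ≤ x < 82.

18

Baby-step giant-step with m = ceil(sqrt(82)) = 10.
Baby table (56^j mod 83 for j=0..9):
  0:1  1:56  2:65  3:71  4:75  5:50  6:61  7:13
  8:64  9:15
Giant step factor: 56^(-10) ≡ 25 (mod 83).
Scan 59·25^i mod 83 for i = 0, 1, …:
  i=0: 59   i=1: 64
Match at i=1, j=8: x = 1·10 + 8 = 18.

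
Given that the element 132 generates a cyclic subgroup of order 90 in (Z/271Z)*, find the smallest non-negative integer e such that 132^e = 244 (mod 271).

Baby-step giant-step with m = ceil(sqrt(90)) = 10.
Baby table (132^j mod 271 for j=0..9):
  0:1  1:132  2:80  3:262  4:167  5:93  6:81  7:123
  8:247  9:84
Giant step factor: 132^(-10) ≡ 106 (mod 271).
Scan 244·106^i mod 271 for i = 0, 1, …:
  i=0: 244   i=1: 119   i=2: 148   i=3: 241
  i=4: 72   i=5: 44   i=6: 57   i=7: 80
Match at i=7, j=2: e = 7·10 + 2 = 72.

72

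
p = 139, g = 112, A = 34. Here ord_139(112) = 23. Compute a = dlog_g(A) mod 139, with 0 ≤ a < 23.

2

Successive powers of 112 modulo 139:
  112^0=1  112^1=112  112^2=34
So 112^2 ≡ 34 (mod 139), giving a = 2.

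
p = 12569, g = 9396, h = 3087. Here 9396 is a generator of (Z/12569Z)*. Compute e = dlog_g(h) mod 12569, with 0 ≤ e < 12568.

Baby-step giant-step with m = ceil(sqrt(12568)) = 113.
Baby table (9396^j mod 12569 for j=0..112):
  0:1  1:9396  2:160  3:7649  4:462  5:4647  6:11075  7:1949
  8:12340  9:10184  10:1067  11:8039  12:7323  13:4202  14:2763  15:6163
  16:2165  17:5698  18:7037  19:6712  20:7279  21:5555  22:8292  23:8970
  24:6975  25:2334  26:9928  27:8939  28:4786  29:9943  30:11620  31:7186
  32:11557  33:5981  34:1477  35:1716  36:10078  37:10611  38:3648  39:945
  40:5506  41:372  42:1130  43:9244  44:4834  45:8467  46:6731  47:9837
  48:8595  49:2795  50:5179  51:7285  52:11655  53:9252  54:4588  55:9747
  56:5078  57:964  58:8064  59:3412  60:8202  61:5453  62:5144  63:5219
  64:6055  65:5486  66:987  67:10499  68:7092  69:8163  70:3510  71:11473
  72:8564  73:606  74:219  75:8977  76:9902  77:3454  78:626  79:12173
  80:12177  81:12054  82:125  83:5583  84:7431  85:881  86:7474  87:2701
  88:1785  89:4814  90:9082  91:3531  92:7685  93:11924  94:10407  95:9921
  96:6012  97:3666  98:6676  99:8386  100:12364  101:9446  102:4907  103:3080
  104:5842  105:2609  106:4614  107:2663  108:9238  109:11303  110:7507  111:11113
  112:7065
Giant step factor: 9396^(-113) ≡ 5016 (mod 12569).
Scan 3087·5016^i mod 12569 for i = 0, 1, …:
  i=0: 3087   i=1: 11953   i=2: 2118   i=3: 3083
  i=4: 4458   i=5: 1077   i=6: 10131   i=7: 629
  i=8: 245   i=9: 9727     …   i=93: 1259
  i=94: 5506
Match at i=94, j=40: e = 94·113 + 40 = 10662.

10662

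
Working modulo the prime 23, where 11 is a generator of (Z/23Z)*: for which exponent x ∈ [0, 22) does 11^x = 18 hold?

16

Successive powers of 11 modulo 23:
  11^0=1  11^1=11  11^2=6  11^3=20  11^4=13  11^5=5
  11^6=9  11^7=7  11^8=8  11^9=19  11^10=2  11^11=22
  11^12=12  11^13=17  11^14=3  11^15=10  11^16=18
So 11^16 ≡ 18 (mod 23), giving x = 16.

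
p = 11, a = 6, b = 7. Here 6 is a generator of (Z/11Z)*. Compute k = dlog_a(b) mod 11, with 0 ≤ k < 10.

3

Successive powers of 6 modulo 11:
  6^0=1  6^1=6  6^2=3  6^3=7
So 6^3 ≡ 7 (mod 11), giving k = 3.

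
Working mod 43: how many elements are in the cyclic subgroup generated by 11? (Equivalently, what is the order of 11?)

The order of 11 must divide p − 1 = 42 = 2 · 3 · 7.
Divisors: 1, 2, 3, 6, 7, 14, 21, 42.
Check each in increasing order: 11^1 ≡ 11;  11^2 ≡ 35;  11^3 ≡ 41;  11^6 ≡ 4;  11^7 ≡ 1.
Smallest exponent giving 1 is 7.

7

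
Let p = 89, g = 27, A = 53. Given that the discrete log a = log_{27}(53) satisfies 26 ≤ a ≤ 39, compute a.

Compute 27^26 mod 89 = 53, then multiply by 27 repeatedly:
  27^26=53
Found 53 at exponent 26.

26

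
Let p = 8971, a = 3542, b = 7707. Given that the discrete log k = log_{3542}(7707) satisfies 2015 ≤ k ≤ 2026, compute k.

2022

Compute 3542^2015 mod 8971 = 4719, then multiply by 3542 repeatedly:
  3542^2015=4719  3542^2016=1725  3542^2017=699  3542^2018=8833  3542^2019=4609
  3542^2020=6829  3542^2021=2502  3542^2022=7707
Found 7707 at exponent 2022.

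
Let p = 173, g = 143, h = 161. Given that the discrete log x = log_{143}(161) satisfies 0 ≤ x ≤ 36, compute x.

3

Compute 143^0 mod 173 = 1, then multiply by 143 repeatedly:
  143^0=1  143^1=143  143^2=35  143^3=161
Found 161 at exponent 3.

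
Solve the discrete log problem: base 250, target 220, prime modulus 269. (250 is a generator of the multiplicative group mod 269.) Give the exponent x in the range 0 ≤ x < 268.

Successive powers of 250 modulo 269:
  250^0=1  250^1=250  250^2=92  250^3=135  250^4=125  250^5=46
  250^6=202  250^7=197  250^8=23  250^9=101  250^10=233  250^11=146
  250^12=185  250^13=251  250^14=73  250^15=227  250^16=260  250^17=171
  250^18=248  250^19=130  250^20=220
So 250^20 ≡ 220 (mod 269), giving x = 20.

20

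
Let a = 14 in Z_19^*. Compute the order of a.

18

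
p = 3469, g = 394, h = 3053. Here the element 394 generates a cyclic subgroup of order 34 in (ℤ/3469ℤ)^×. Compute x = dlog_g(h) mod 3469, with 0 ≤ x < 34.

Successive powers of 394 modulo 3469:
  394^0=1  394^1=394  394^2=2600  394^3=1045  394^4=2388  394^5=773
  394^6=2759  394^7=1249  394^8=2977  394^9=416  394^10=861  394^11=2741
  394^12=1095  394^13=1274  394^14=2420  394^15=2974  394^16=2703  394^17=3468
  394^18=3075  394^19=869  394^20=2424  394^21=1081  394^22=2696  394^23=710
  394^24=2220  394^25=492  394^26=3053
So 394^26 ≡ 3053 (mod 3469), giving x = 26.

26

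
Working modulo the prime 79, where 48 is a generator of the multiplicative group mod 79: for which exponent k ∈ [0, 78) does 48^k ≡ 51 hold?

Baby-step giant-step with m = ceil(sqrt(78)) = 9.
Baby table (48^j mod 79 for j=0..8):
  0:1  1:48  2:13  3:71  4:11  5:54  6:64  7:70
  8:42
Giant step factor: 48^(-9) ≡ 27 (mod 79).
Scan 51·27^i mod 79 for i = 0, 1, …:
  i=0: 51   i=1: 34   i=2: 49   i=3: 59
  i=4: 13
Match at i=4, j=2: k = 4·9 + 2 = 38.

38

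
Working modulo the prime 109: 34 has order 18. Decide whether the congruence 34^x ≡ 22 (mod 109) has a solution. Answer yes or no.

no

⟨34⟩ has order 18; its elements mod 109 are {1, 4, 16, 27, 34, 38, 43, 45, 46, 63, 64, 66, 71, 75, 82, 93, 105, 108}.
22 is not in this set.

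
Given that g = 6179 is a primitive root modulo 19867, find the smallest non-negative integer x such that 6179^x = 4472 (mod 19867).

1292

Baby-step giant-step with m = ceil(sqrt(19866)) = 141.
Baby table (6179^j mod 19867 for j=0..140):
  0:1  1:6179  2:15534  3:7109  4:574  5:10420  6:16100  7:7831
  8:11604  9:1113  10:3245  11:5052  12:5251  13:3118  14:14999  15:19133
  16:14157  17:1702  18:7015  19:15758  20:515  21:3465  22:13476  23:5607
  24:17472  25:2210  26:6961  27:19831  28:15960  29:16919  30:2347  31:19070
  32:2353  33:16410  34:16089  35:19330  36:19533  37:2382  38:16798  39:9634
  40:6954  41:16312  42:6557  43:6890  44:18196  45:5731  46:8855  47:1327
  48:14329  49:11539  50:16685  51:6752  52:19775  53:7675  54:1296  55:1583
  56:6793  57:14843  58:8825  59:14627  60:5250  61:16806  62:19332  63:12024
  64:13583  65:11149  66:10782  67:7927  68:8778  69:2352  70:10231  71:555
  72:12221  73:18959  74:11829  75:698  76:1803  77:15217  78:15199  79:3312
  80:1838  81:12945  82:2613  83:13723  84:2061  85:172  86:9837  87:9670
  88:10861  89:19260  90:4210  91:7687  92:15843  93:9188  94:12633  95:1864
  96:14663  97:9157  98:19754  99:16985  100:12821  101:11230  102:14606  103:14560
  104:8464  105:9112  106:19837  107:13300  108:10788  109:5267  110:2647  111:5272
  112:13675  113:3474  114:9486  115:6344  116:1985  117:7376  118:1406  119:5795
  120:6971  121:2153  122:12364  123:8541  124:8087  125:4068  126:4417  127:15252
  128:12927  129:10593  130:12249  131:13168  132:9707  133:1080  134:17875  135:8972
  136:9058  137:4043  138:8878  139:4375  140:14005
Giant step factor: 6179^(-141) ≡ 9603 (mod 19867).
Scan 4472·9603^i mod 19867 for i = 0, 1, …:
  i=0: 4472   i=1: 12029   i=2: 7749   i=3: 11732
  i=4: 16506   i=5: 8192   i=6: 14323   i=7: 4528
  i=8: 13388   i=9: 5607
Match at i=9, j=23: x = 9·141 + 23 = 1292.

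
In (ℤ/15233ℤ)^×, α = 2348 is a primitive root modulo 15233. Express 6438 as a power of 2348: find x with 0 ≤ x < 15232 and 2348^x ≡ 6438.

Baby-step giant-step with m = ceil(sqrt(15232)) = 124.
Baby table (2348^j mod 15233 for j=0..123):
  0:1  1:2348  2:13991  3:8520  4:4031  5:5095  6:5155  7:8938
  8:10583  9:3861  10:1993  11:3033  12:7673  13:10798  14:5992  15:9157
  16:6873  17:6057  18:9447  19:2308  20:11469  21:12501  22:13590  23:11418
  24:14617  25:767  26:3422  27:7065  28:15116  29:14711  30:8217  31:8538
  32:596  33:13205  34:6185  35:5331  36:10895  37:5253  38:10547  39:10731
  40:1006  41:973  42:14887  43:10174  44:3208  45:7282  46:6710  47:4158
  48:13864  49:14984  50:9435  51:4598  52:11140  53:1659  54:10917  55:11210
  56:13689  57:142  58:13523  59:6432  60:6433  61:8781  62:7539  63:826
  64:4857  65:9952  66:15107  67:8812  68:4162  69:8023  70:10016  71:13049
  72:5489  73:1054  74:7046  75:970  76:7843  77:13900  78:8114  79:10422
  80:6658  81:3926  82:2283  83:13701  84:13085  85:13852  86:2041  87:9106
  88:8989  89:8467  90:1451  91:9989  92:10585  93:8557  94:14742  95:4840
  96:502  97:5755  98:1069  99:11800  100:12806  101:13779  102:13433  103:8374
  104:11582  105:3631  106:10341  107:14499  108:13130  109:12881  110:7083  111:11681
  112:7588  113:9247  114:4931  115:908  116:14597  117:14739  118:13029  119:4228
  120:10661  121:4209  122:11748  123:12574
Giant step factor: 2348^(-124) ≡ 11151 (mod 15233).
Scan 6438·11151^i mod 15233 for i = 0, 1, …:
  i=0: 6438   i=1: 12242   i=2: 7629   i=3: 9907
  i=4: 3241   i=5: 7715   i=6: 9214   i=7: 13962
  i=8: 9002   i=9: 11065     …   i=113: 2323
  i=114: 7673
Match at i=114, j=12: x = 114·124 + 12 = 14148.

14148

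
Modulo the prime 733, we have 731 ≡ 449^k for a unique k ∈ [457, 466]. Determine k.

459

Compute 449^457 mod 733 = 451, then multiply by 449 repeatedly:
  449^457=451  449^458=191  449^459=731
Found 731 at exponent 459.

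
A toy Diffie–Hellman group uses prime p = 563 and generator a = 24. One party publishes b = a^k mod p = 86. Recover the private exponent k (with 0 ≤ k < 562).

182

Baby-step giant-step with m = ceil(sqrt(562)) = 24.
Baby table (24^j mod 563 for j=0..23):
  0:1  1:24  2:13  3:312  4:169  5:115  6:508  7:369
  8:411  9:293  10:276  11:431  12:210  13:536  14:478  15:212
  16:21  17:504  18:273  19:359  20:171  21:163  22:534  23:430
Giant step factor: 24^(-24) ≡ 112 (mod 563).
Scan 86·112^i mod 563 for i = 0, 1, …:
  i=0: 86   i=1: 61   i=2: 76   i=3: 67
  i=4: 185   i=5: 452   i=6: 517   i=7: 478
Match at i=7, j=14: k = 7·24 + 14 = 182.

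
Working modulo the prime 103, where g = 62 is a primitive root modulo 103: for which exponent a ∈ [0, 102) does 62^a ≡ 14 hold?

54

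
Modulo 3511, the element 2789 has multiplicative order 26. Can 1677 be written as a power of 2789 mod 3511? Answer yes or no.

no

1677 ∈ ⟨2789⟩ iff 1677^26 ≡ 1 (mod 3511), since |⟨2789⟩| = 26.
1677^26 mod 3511 = 200.
Since 200 ≠ 1, 1677 does not lie in the subgroup.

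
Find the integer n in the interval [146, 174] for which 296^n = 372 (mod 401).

Compute 296^146 mod 401 = 73, then multiply by 296 repeatedly:
  296^146=73  296^147=355  296^148=18  296^149=115  296^150=356
  296^151=314  296^152=313  296^153=17  296^154=220  296^155=158
  296^156=252  296^157=6  296^158=172  296^159=386  296^160=372
Found 372 at exponent 160.

160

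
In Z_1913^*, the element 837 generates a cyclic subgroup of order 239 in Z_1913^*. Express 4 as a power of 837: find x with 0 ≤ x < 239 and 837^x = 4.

Baby-step giant-step with m = ceil(sqrt(239)) = 16.
Baby table (837^j mod 1913 for j=0..15):
  0:1  1:837  2:411  3:1580  4:577  5:873  6:1848  7:1072
  8:67  9:602  10:755  11:645  12:399  13:1101  14:1384  15:1043
Giant step factor: 837^(-16) ≡ 730 (mod 1913).
Scan 4·730^i mod 1913 for i = 0, 1, …:
  i=0: 4   i=1: 1007   i=2: 518   i=3: 1279
  i=4: 126   i=5: 156   i=6: 1013   i=7: 1072
Match at i=7, j=7: x = 7·16 + 7 = 119.

119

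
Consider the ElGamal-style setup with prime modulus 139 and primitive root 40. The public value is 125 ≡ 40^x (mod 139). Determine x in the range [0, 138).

Successive powers of 40 modulo 139:
  40^0=1  40^1=40  40^2=71  40^3=60  40^4=37  40^5=90
  40^6=125
So 40^6 ≡ 125 (mod 139), giving x = 6.

6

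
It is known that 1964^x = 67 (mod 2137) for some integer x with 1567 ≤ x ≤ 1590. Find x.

Compute 1964^1567 mod 2137 = 376, then multiply by 1964 repeatedly:
  1964^1567=376  1964^1568=1199  1964^1569=1999  1964^1570=367  1964^1571=619
  1964^1572=1900  1964^1573=398  1964^1574=1667  1964^1575=104  1964^1576=1241
  1964^1577=1144  1964^1578=829  1964^1579=1899  1964^1580=571  1964^1581=1656
  1964^1582=2007  1964^1583=1120  1964^1584=707  1964^1585=1635  1964^1586=1366
  1964^1587=889  1964^1588=67
Found 67 at exponent 1588.

1588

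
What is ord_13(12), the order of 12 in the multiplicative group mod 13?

The order of 12 must divide p − 1 = 12 = 2^2 · 3.
Divisors: 1, 2, 3, 4, 6, 12.
Check each in increasing order: 12^1 ≡ 12;  12^2 ≡ 1.
Smallest exponent giving 1 is 2.

2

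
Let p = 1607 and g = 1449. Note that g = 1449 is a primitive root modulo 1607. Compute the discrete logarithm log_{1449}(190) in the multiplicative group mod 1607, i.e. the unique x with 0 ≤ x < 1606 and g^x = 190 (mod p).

Baby-step giant-step with m = ceil(sqrt(1606)) = 41.
Baby table (1449^j mod 1607 for j=0..40):
  0:1  1:1449  2:859  3:873  4:268  5:1045  6:411  7:949
  8:1116  9:442  10:872  11:426  12:186  13:1145  14:681  15:71
  16:31  17:1530  18:917  19:1351  20:273  21:255  22:1492  23:493
  24:849  25:846  26:1320  27:350  28:945  29:141  30:220  31:594
  32:961  33:827  34:1108  35:99  36:428  37:1477  38:1256  39:820
  40:607
Giant step factor: 1449^(-41) ≡ 1335 (mod 1607).
Scan 190·1335^i mod 1607 for i = 0, 1, …:
  i=0: 190   i=1: 1351
Match at i=1, j=19: x = 1·41 + 19 = 60.

60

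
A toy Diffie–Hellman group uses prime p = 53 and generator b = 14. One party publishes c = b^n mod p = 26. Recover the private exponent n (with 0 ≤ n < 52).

Baby-step giant-step with m = ceil(sqrt(52)) = 8.
Baby table (14^j mod 53 for j=0..7):
  0:1  1:14  2:37  3:41  4:44  5:33  6:38  7:2
Giant step factor: 14^(-8) ≡ 36 (mod 53).
Scan 26·36^i mod 53 for i = 0, 1, …:
  i=0: 26   i=1: 35   i=2: 41
Match at i=2, j=3: n = 2·8 + 3 = 19.

19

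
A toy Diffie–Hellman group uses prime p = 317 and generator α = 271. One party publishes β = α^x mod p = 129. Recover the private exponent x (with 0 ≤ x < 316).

227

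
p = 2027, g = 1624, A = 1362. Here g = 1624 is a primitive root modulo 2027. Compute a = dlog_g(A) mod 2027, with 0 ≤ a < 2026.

Baby-step giant-step with m = ceil(sqrt(2026)) = 46.
Baby table (1624^j mod 2027 for j=0..45):
  0:1  1:1624  2:249  3:1003  4:1191  5:426  6:617  7:670
  8:1608  9:616  10:1073  11:1359  12:1640  13:1909  14:933  15:1023
  16:1239  17:1352  18:407  19:166  20:2020  21:794  22:284  23:1087
  24:1798  25:1072  26:1762  27:1391  28:906  29:1769  30:597  31:622
  32:682  33:826  34:1577  35:947  36:1462  37:671  38:1205  39:865
  40:49  41:523  42:39  43:499  44:1603  45:604
Giant step factor: 1624^(-46) ≡ 931 (mod 2027).
Scan 1362·931^i mod 2027 for i = 0, 1, …:
  i=0: 1362   i=1: 1147   i=2: 1655   i=3: 285
  i=4: 1825   i=5: 449   i=6: 457   i=7: 1824
  i=8: 1545   i=9: 1252     …   i=34: 1809
  i=35: 1769
Match at i=35, j=29: a = 35·46 + 29 = 1639.

1639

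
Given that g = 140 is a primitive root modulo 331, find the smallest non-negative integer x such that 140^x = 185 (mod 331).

Baby-step giant-step with m = ceil(sqrt(330)) = 19.
Baby table (140^j mod 331 for j=0..18):
  0:1  1:140  2:71  3:10  4:76  5:48  6:100  7:98
  8:149  9:7  10:318  11:166  12:70  13:201  14:5  15:38
  16:24  17:50  18:49
Giant step factor: 140^(-19) ≡ 40 (mod 331).
Scan 185·40^i mod 331 for i = 0, 1, …:
  i=0: 185   i=1: 118   i=2: 86   i=3: 130
  i=4: 235   i=5: 132   i=6: 315   i=7: 22
  i=8: 218   i=9: 114   i=10: 257   i=11: 19
  i=12: 98
Match at i=12, j=7: x = 12·19 + 7 = 235.

235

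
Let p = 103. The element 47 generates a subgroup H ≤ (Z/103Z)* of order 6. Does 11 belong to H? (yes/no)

⟨47⟩ has order 6; its elements mod 103 are {1, 46, 47, 56, 57, 102}.
11 is not in this set.

no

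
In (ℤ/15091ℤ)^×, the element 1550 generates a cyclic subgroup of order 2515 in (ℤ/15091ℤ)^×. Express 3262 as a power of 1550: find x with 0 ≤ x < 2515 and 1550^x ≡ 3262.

Baby-step giant-step with m = ceil(sqrt(2515)) = 51.
Baby table (1550^j mod 15091 for j=0..50):
  0:1  1:1550  2:3031  3:4749  4:11633  5:12496  6:7047  7:12057
  8:5692  9:9456  10:3439  11:3327  12:10819  13:3349  14:14737  15:9667
  16:13578  17:9046  18:1761  19:13170  20:10468  21:2575  22:7226  23:2778
  24:4965  25:14431  26:3188  27:6643  28:4588  29:3539  30:7417  31:12099
  32:10428  33:939  34:6714  35:9001  36:7466  37:12594  38:8037  39:7275
  40:3273  41:2574  42:5676  43:14838  44:216  45:2798  46:5783  47:14687
  48:7622  49:12938  50:13052
Giant step factor: 1550^(-51) ≡ 5836 (mod 15091).
Scan 3262·5836^i mod 15091 for i = 0, 1, …:
  i=0: 3262   i=1: 7281   i=2: 10751   i=3: 9549
  i=4: 11992   i=5: 8345   i=6: 2763   i=7: 7680
  i=8: 210   i=9: 3189     …   i=34: 7612
  i=35: 10819
Match at i=35, j=12: x = 35·51 + 12 = 1797.

1797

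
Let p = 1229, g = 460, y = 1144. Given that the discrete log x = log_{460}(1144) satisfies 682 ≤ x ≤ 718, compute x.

687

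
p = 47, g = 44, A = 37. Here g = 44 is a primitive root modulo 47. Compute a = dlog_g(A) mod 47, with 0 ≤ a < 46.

32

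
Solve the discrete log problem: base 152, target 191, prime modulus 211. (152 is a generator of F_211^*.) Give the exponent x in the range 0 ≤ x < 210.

Baby-step giant-step with m = ceil(sqrt(210)) = 15.
Baby table (152^j mod 211 for j=0..14):
  0:1  1:152  2:105  3:135  4:53  5:38  6:79  7:192
  8:66  9:115  10:178  11:48  12:122  13:187  14:150
Giant step factor: 152^(-15) ≡ 88 (mod 211).
Scan 191·88^i mod 211 for i = 0, 1, …:
  i=0: 191   i=1: 139   i=2: 205   i=3: 105
Match at i=3, j=2: x = 3·15 + 2 = 47.

47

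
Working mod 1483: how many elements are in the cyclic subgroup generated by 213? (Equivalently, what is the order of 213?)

1482

The order of 213 must divide p − 1 = 1482 = 2 · 3 · 13 · 19.
Divisors: 1, 2, 3, 6, 13, 19, 26, 38, 39, 57, 78, 114, 247, 494, 741, 1482.
Check each in increasing order: 213^1 ≡ 213;  213^2 ≡ 879;  213^3 ≡ 369;  213^6 ≡ 1208;  213^13 ≡ 1262;  213^19 ≡ 1455;  213^26 ≡ 1385;  213^38 ≡ 784;  213^39 ≡ 896;  213^57 ≡ 293;  213^78 ≡ 513;  213^114 ≡ 1318;  213^247 ≡ 1445;  213^494 ≡ 1444;  213^741 ≡ 1482;  213^1482 ≡ 1.
Smallest exponent giving 1 is 1482.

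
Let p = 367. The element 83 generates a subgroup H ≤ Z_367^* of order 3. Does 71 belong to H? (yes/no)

⟨83⟩ has order 3; its elements mod 367 are {1, 83, 283}.
71 is not in this set.

no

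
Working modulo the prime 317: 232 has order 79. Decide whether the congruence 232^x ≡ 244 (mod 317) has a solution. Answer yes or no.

yes

244 ∈ ⟨232⟩ iff 244^79 ≡ 1 (mod 317), since |⟨232⟩| = 79.
244^79 mod 317 = 1.
Since 1 = 1, 244 lies in the subgroup.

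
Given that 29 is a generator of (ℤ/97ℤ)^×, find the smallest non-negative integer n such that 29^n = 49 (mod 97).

Baby-step giant-step with m = ceil(sqrt(96)) = 10.
Baby table (29^j mod 97 for j=0..9):
  0:1  1:29  2:65  3:42  4:54  5:14  6:18  7:37
  8:6  9:77
Giant step factor: 29^(-10) ≡ 49 (mod 97).
Scan 49·49^i mod 97 for i = 0, 1, …:
  i=0: 49   i=1: 73   i=2: 85   i=3: 91
  i=4: 94   i=5: 47   i=6: 72   i=7: 36
  i=8: 18
Match at i=8, j=6: n = 8·10 + 6 = 86.

86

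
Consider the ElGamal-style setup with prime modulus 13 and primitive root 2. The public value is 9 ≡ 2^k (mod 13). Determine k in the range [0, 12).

8

Successive powers of 2 modulo 13:
  2^0=1  2^1=2  2^2=4  2^3=8  2^4=3  2^5=6
  2^6=12  2^7=11  2^8=9
So 2^8 ≡ 9 (mod 13), giving k = 8.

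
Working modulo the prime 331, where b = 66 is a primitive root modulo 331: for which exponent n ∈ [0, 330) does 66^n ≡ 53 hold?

Successive powers of 66 modulo 331:
  66^0=1  66^1=66  66^2=53
So 66^2 ≡ 53 (mod 331), giving n = 2.

2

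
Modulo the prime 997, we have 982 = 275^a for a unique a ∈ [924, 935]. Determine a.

927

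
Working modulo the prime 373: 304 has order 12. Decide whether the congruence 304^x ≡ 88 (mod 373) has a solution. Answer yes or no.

⟨304⟩ has order 12; its elements mod 373 are {1, 69, 88, 89, 104, 173, 200, 269, 284, 285, 304, 372}.
88 is in this set.

yes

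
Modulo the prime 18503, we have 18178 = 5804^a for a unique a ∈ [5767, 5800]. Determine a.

5799

Compute 5804^5767 mod 18503 = 8490, then multiply by 5804 repeatedly:
  5804^5767=8490  5804^5768=2471  5804^5769=1859  5804^5770=2387  5804^5771=13904
  5804^5772=7233  5804^5773=15528  5804^5774=14902  5804^5775=8186  5804^5776=14343
  5804^5777=1775  5804^5778=14432  5804^5779=247  5804^5780=8857  5804^5781=4694
  5804^5782=7560  5804^5783=7627  5804^5784=7932  5804^5785=1864  5804^5786=12904
  5804^5787=13175  5804^5788=13304  5804^5789=3397  5804^5790=10493  5804^5791=7999
  5804^5792=2169  5804^5793=6836  5804^5794=5712  5804^5795=13575  5804^5796=3526
  5804^5797=586  5804^5798=15095  5804^5799=18178
Found 18178 at exponent 5799.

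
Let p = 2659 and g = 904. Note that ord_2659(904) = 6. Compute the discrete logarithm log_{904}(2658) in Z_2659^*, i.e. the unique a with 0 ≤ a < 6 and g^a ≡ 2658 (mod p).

3

Successive powers of 904 modulo 2659:
  904^0=1  904^1=904  904^2=903  904^3=2658
So 904^3 ≡ 2658 (mod 2659), giving a = 3.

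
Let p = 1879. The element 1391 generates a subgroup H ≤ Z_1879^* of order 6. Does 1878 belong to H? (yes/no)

⟨1391⟩ has order 6; its elements mod 1879 are {1, 488, 489, 1390, 1391, 1878}.
1878 is in this set.

yes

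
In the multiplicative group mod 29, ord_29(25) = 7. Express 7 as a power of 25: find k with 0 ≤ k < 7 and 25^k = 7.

6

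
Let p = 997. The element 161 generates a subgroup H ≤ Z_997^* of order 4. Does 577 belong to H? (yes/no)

⟨161⟩ has order 4; its elements mod 997 are {1, 161, 836, 996}.
577 is not in this set.

no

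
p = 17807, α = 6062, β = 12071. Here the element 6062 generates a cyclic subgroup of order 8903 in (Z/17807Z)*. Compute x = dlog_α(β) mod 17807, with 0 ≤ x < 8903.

Baby-step giant-step with m = ceil(sqrt(8903)) = 95.
Baby table (6062^j mod 17807 for j=0..94):
  0:1  1:6062  2:12003  3:2784  4:13379  5:10420  6:4611  7:12699
  8:1677  9:15984  10:7121  11:3334  12:17570  13:5673  14:4409  15:16858
  16:16630  17:5633  18:11227  19:17527  20:12112  21:4683  22:3988  23:11157
  24:2748  25:8831  26:5680  27:11229  28:11844  29:504  30:10251  31:12939
  32:14190  33:11970  34:16422  35:9034  36:7583  37:8279  38:7172  39:9777
  40:6478  41:5201  42:10072  43:14068  44:2493  45:12230  46:7719  47:13589
  48:1336  49:14454  50:9708  51:15568  52:13923  53:13853  54:16881  55:13600
  56:14597  57:4031  58:4718  59:2474  60:3894  61:11153  62:14114  63:14240
  64:12351  65:11134  66:5778  67:17674  68:12876  69:6231  70:3675  71:1293
  72:3086  73:9982  74:2698  75:8450  76:10968  77:14485  78:1753  79:13714
  80:11192  81:1234  82:1568  83:14085  84:16512  85:2597  86:1626  87:9541
  88:406  89:3806  90:11907  91:8463  92:739  93:10261  94:2331
Giant step factor: 6062^(-95) ≡ 3388 (mod 17807).
Scan 12071·3388^i mod 17807 for i = 0, 1, …:
  i=0: 12071   i=1: 11676   i=2: 8941   i=3: 2401
  i=4: 14596   i=5: 1209   i=6: 482   i=7: 12579
  i=8: 5501   i=9: 11266     …   i=41: 4573
  i=42: 1234
Match at i=42, j=81: x = 42·95 + 81 = 4071.

4071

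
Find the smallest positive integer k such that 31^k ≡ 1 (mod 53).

The order of 31 must divide p − 1 = 52 = 2^2 · 13.
Divisors: 1, 2, 4, 13, 26, 52.
Check each in increasing order: 31^1 ≡ 31;  31^2 ≡ 7;  31^4 ≡ 49;  31^13 ≡ 30;  31^26 ≡ 52;  31^52 ≡ 1.
Smallest exponent giving 1 is 52.

52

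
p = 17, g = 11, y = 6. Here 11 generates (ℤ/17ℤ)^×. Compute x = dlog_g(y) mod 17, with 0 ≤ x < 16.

Successive powers of 11 modulo 17:
  11^0=1  11^1=11  11^2=2  11^3=5  11^4=4  11^5=10
  11^6=8  11^7=3  11^8=16  11^9=6
So 11^9 ≡ 6 (mod 17), giving x = 9.

9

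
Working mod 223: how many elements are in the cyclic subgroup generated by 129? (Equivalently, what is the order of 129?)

The order of 129 must divide p − 1 = 222 = 2 · 3 · 37.
Divisors: 1, 2, 3, 6, 37, 74, 111, 222.
Check each in increasing order: 129^1 ≡ 129;  129^2 ≡ 139;  129^3 ≡ 91;  129^6 ≡ 30;  129^37 ≡ 40;  129^74 ≡ 39;  129^111 ≡ 222;  129^222 ≡ 1.
Smallest exponent giving 1 is 222.

222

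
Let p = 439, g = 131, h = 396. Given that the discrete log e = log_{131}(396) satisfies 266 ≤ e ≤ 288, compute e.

Compute 131^266 mod 439 = 402, then multiply by 131 repeatedly:
  131^266=402  131^267=421  131^268=276  131^269=158  131^270=65
  131^271=174  131^272=405  131^273=375  131^274=396
Found 396 at exponent 274.

274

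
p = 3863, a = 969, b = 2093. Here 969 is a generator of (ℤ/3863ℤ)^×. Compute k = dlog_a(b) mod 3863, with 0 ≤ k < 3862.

1619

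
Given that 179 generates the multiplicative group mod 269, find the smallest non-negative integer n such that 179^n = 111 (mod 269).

221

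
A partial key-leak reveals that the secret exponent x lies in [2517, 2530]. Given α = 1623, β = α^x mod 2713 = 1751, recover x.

2528

Compute 1623^2517 mod 2713 = 612, then multiply by 1623 repeatedly:
  1623^2517=612  1623^2518=318  1623^2519=644  1623^2520=707  1623^2521=2575
  1623^2522=1205  1623^2523=2355  1623^2524=2261  1623^2525=1627  1623^2526=872
  1623^2527=1783  1623^2528=1751
Found 1751 at exponent 2528.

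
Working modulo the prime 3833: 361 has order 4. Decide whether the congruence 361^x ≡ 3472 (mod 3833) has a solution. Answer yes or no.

yes

⟨361⟩ has order 4; its elements mod 3833 are {1, 361, 3472, 3832}.
3472 is in this set.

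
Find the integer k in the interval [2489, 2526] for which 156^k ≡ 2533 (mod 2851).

2489

Compute 156^2489 mod 2851 = 2533, then multiply by 156 repeatedly:
  156^2489=2533
Found 2533 at exponent 2489.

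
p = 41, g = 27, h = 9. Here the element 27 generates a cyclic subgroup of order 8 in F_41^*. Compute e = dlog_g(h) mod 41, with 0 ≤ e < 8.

Successive powers of 27 modulo 41:
  27^0=1  27^1=27  27^2=32  27^3=3  27^4=40  27^5=14
  27^6=9
So 27^6 ≡ 9 (mod 41), giving e = 6.

6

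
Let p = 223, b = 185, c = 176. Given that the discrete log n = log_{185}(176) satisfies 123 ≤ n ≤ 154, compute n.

137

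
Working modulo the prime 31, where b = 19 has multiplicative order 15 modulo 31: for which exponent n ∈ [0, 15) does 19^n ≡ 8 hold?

Successive powers of 19 modulo 31:
  19^0=1  19^1=19  19^2=20  19^3=8
So 19^3 ≡ 8 (mod 31), giving n = 3.

3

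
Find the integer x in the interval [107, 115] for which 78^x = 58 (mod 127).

109

Compute 78^107 mod 127 = 101, then multiply by 78 repeatedly:
  78^107=101  78^108=4  78^109=58
Found 58 at exponent 109.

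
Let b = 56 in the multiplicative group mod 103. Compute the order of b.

The order of 56 must divide p − 1 = 102 = 2 · 3 · 17.
Divisors: 1, 2, 3, 6, 17, 34, 51, 102.
Check each in increasing order: 56^1 ≡ 56;  56^2 ≡ 46;  56^3 ≡ 1.
Smallest exponent giving 1 is 3.

3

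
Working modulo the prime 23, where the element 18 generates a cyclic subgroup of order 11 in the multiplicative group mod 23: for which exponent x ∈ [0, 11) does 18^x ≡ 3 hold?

5

Successive powers of 18 modulo 23:
  18^0=1  18^1=18  18^2=2  18^3=13  18^4=4  18^5=3
So 18^5 ≡ 3 (mod 23), giving x = 5.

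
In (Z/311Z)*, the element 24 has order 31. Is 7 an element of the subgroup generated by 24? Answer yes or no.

7 ∈ ⟨24⟩ iff 7^31 ≡ 1 (mod 311), since |⟨24⟩| = 31.
7^31 mod 311 = 1.
Since 1 = 1, 7 lies in the subgroup.

yes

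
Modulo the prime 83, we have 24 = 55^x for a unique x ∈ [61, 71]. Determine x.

69

Compute 55^61 mod 83 = 13, then multiply by 55 repeatedly:
  55^61=13  55^62=51  55^63=66  55^64=61  55^65=35
  55^66=16  55^67=50  55^68=11  55^69=24
Found 24 at exponent 69.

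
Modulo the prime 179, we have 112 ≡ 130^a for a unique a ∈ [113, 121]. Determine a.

121

Compute 130^113 mod 179 = 6, then multiply by 130 repeatedly:
  130^113=6  130^114=64  130^115=86  130^116=82  130^117=99
  130^118=161  130^119=166  130^120=100  130^121=112
Found 112 at exponent 121.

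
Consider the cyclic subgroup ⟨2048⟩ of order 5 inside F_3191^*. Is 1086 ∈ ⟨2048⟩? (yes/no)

⟨2048⟩ has order 5; its elements mod 3191 are {1, 1086, 1330, 1917, 2048}.
1086 is in this set.

yes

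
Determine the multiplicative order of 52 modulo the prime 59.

58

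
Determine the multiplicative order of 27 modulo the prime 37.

6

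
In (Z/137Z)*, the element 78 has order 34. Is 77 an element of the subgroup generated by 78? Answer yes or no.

77 ∈ ⟨78⟩ iff 77^34 ≡ 1 (mod 137), since |⟨78⟩| = 34.
77^34 mod 137 = 1.
Since 1 = 1, 77 lies in the subgroup.

yes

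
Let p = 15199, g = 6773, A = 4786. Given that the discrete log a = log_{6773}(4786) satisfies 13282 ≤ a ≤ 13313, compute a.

Compute 6773^13282 mod 15199 = 9517, then multiply by 6773 repeatedly:
  6773^13282=9517  6773^13283=14881  6773^13284=4444  6773^13285=5192  6773^13286=10129
  6773^13287=10630  6773^13288=14526  6773^13289=1471  6773^13290=7738  6773^13291=3322
  6773^13292=5386  6773^13293=1778  6773^13294=4786
Found 4786 at exponent 13294.

13294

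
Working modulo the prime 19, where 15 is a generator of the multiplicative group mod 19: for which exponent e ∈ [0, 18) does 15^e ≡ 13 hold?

7

Successive powers of 15 modulo 19:
  15^0=1  15^1=15  15^2=16  15^3=12  15^4=9  15^5=2
  15^6=11  15^7=13
So 15^7 ≡ 13 (mod 19), giving e = 7.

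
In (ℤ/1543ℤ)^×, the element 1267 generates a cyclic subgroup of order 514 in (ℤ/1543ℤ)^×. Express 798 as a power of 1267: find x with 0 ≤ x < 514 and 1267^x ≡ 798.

72

Baby-step giant-step with m = ceil(sqrt(514)) = 23.
Baby table (1267^j mod 1543 for j=0..22):
  0:1  1:1267  2:569  3:342  4:1274  5:180  6:1239  7:582
  8:1383  9:956  10:1540  11:828  12:1379  13:517  14:807  15:1003
  16:912  17:1340  18:480  19:218  20:9  21:602  22:492
Giant step factor: 1267^(-23) ≡ 1350 (mod 1543).
Scan 798·1350^i mod 1543 for i = 0, 1, …:
  i=0: 798   i=1: 286   i=2: 350   i=3: 342
Match at i=3, j=3: x = 3·23 + 3 = 72.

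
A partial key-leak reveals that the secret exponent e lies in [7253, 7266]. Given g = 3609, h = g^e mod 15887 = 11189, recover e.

7261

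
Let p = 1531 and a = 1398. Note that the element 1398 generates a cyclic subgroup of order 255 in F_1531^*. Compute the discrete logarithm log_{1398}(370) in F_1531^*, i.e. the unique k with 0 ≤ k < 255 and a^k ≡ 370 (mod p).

Baby-step giant-step with m = ceil(sqrt(255)) = 16.
Baby table (1398^j mod 1531 for j=0..15):
  0:1  1:1398  2:848  3:510  4:1065  5:738  6:1361  7:1176
  8:1285  9:567  10:1139  11:82  12:1342  13:641  14:483  15:63
Giant step factor: 1398^(-16) ≡ 1199 (mod 1531).
Scan 370·1199^i mod 1531 for i = 0, 1, …:
  i=0: 370   i=1: 1171   i=2: 102   i=3: 1349
  i=4: 715   i=5: 1456   i=6: 404   i=7: 600
  i=8: 1361
Match at i=8, j=6: k = 8·16 + 6 = 134.

134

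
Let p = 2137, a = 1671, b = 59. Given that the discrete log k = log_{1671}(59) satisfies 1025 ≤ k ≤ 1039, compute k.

1027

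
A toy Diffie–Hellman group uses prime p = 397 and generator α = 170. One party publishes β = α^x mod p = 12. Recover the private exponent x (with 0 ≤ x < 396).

140

Baby-step giant-step with m = ceil(sqrt(396)) = 20.
Baby table (170^j mod 397 for j=0..19):
  0:1  1:170  2:316  3:125  4:209  5:197  6:142  7:320
  8:11  9:282  10:300  11:184  12:314  13:182  14:371  15:344
  16:121  17:323  18:124  19:39
Giant step factor: 170^(-20) ≡ 10 (mod 397).
Scan 12·10^i mod 397 for i = 0, 1, …:
  i=0: 12   i=1: 120   i=2: 9   i=3: 90
  i=4: 106   i=5: 266   i=6: 278   i=7: 1
Match at i=7, j=0: x = 7·20 + 0 = 140.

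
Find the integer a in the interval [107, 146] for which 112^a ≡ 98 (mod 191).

Compute 112^107 mod 191 = 119, then multiply by 112 repeatedly:
  112^107=119  112^108=149  112^109=71  112^110=121  112^111=182
  112^112=138  112^113=176  112^114=39  112^115=166  112^116=65
  112^117=22  112^118=172  112^119=164  112^120=32  112^121=146
  112^122=117  112^123=116  112^124=4  112^125=66  112^126=134
  112^127=110  112^128=96  112^129=56  112^130=160  112^131=157
  112^132=12  112^133=7  112^134=20  112^135=139  112^136=97
  112^137=168  112^138=98
Found 98 at exponent 138.

138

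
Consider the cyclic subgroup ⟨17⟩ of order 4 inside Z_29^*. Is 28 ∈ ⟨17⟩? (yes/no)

yes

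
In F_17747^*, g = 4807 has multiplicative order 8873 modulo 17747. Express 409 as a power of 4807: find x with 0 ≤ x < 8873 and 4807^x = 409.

6496

Baby-step giant-step with m = ceil(sqrt(8873)) = 95.
Baby table (4807^j mod 17747 for j=0..94):
  0:1  1:4807  2:655  3:7366  4:3097  5:15293  6:5377  7:7607
  8:8029  9:13425  10:5883  11:8610  12:2266  13:13751  14:11229  15:9176
  16:7737  17:11794  18:9840  19:5125  20:3039  21:2692  22:2881  23:6307
  24:5873  25:13781  26:13463  27:11079  28:15753  29:15969  30:7208  31:6712
  32:538  33:12851  34:15197  35:5327  36:15715  37:10773  38:65  39:10756
  40:7081  41:17368  42:6088  43:213  44:12312  45:15286  46:7222  47:3022
  48:9708  49:9493  50:5314  51:6465  52:2258  53:10789  54:5989  55:3489
  56:708  57:13679  58:2318  59:15257  60:9795  61:1774  62:9058  63:8415
  64:5492  65:10255  66:12366  67:8659  68:7098  69:10352  70:17223  71:1206
  72:11720  73:9062  74:9896  75:8112  76:4225  77:7007  78:16590  79:10859
  80:5286  81:13845  82:1665  83:17505  84:8008  85:1213  86:9875  87:13647
  88:8217  89:12044  90:4794  91:9152  92:16598  93:13821  94:10526
Giant step factor: 4807^(-95) ≡ 517 (mod 17747).
Scan 409·517^i mod 17747 for i = 0, 1, …:
  i=0: 409   i=1: 16236   i=2: 17428   i=3: 12547
  i=4: 9144   i=5: 6746   i=6: 9270   i=7: 900
  i=8: 3878   i=9: 17262     …   i=67: 11015
  i=68: 15715
Match at i=68, j=36: x = 68·95 + 36 = 6496.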